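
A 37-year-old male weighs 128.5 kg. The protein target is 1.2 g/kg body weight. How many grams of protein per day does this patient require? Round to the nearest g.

154 g/day

Protein = 1.2 g/kg × 128.5 kg = 154.2 g/day.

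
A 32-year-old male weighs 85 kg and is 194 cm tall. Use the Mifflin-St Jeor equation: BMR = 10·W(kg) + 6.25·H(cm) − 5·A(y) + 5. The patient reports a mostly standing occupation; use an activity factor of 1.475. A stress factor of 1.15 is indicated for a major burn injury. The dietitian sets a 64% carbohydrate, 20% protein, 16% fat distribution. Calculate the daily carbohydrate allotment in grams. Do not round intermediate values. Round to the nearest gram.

Mifflin-St Jeor (male): BMR = 10(85) + 6.25(194) − 5(32) + 5 = 850 + 1212.5 − 160 + 5 = 1907.5 kcal/day.
TEE = 1907.5 × 1.475 = 2813.5625 kcal/day.
With stress factor 1.15: 2813.5625 × 1.15 = 3235.5969 kcal/day.
Carbohydrate energy = 64% × 3235.5969 = 2070.782 kcal.
Carbohydrate = 2070.782 ÷ 4 kcal/g = 517.6955 g.

518 g/day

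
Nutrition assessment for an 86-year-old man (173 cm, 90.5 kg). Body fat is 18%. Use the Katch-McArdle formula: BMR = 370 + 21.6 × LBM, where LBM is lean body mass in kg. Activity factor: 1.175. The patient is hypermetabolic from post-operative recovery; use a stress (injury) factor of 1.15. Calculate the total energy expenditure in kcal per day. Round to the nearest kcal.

2666 kcal per day

LBM = 90.5 × (1 − 0.18) = 74.21 kg. Katch-McArdle: BMR = 370 + 21.6 × 74.21 = 1972.936 kcal/day.
TEE = BMR × activity factor = 1972.936 × 1.175 = 2318.1998 kcal/day.
Apply stress factor: 2318.1998 × 1.15 = 2665.9298 kcal/day.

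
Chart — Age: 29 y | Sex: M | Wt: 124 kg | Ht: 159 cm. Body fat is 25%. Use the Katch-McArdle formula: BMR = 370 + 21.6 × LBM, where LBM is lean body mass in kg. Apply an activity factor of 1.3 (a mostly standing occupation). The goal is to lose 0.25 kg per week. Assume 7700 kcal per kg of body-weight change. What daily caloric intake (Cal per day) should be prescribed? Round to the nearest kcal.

2817 Cal per day

LBM = 124 × (1 − 0.25) = 93 kg. Katch-McArdle: BMR = 370 + 21.6 × 93 = 2378.8 kcal/day.
TEE = 2378.8 × 1.3 = 3092.44 kcal/day.
Required daily deficit = 0.25 × 7700 ÷ 7 = 275 kcal/day.
Target intake = 3092.44 − 275 = 2817.44 kcal/day.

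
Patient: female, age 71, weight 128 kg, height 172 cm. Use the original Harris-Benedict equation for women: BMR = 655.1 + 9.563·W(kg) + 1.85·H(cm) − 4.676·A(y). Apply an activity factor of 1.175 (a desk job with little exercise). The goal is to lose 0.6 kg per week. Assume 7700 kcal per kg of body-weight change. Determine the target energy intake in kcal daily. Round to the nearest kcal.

Harris-Benedict: BMR = 655.1 + 9.563(128) + 1.85(172) − 4.676(71) = 1865.368 kcal/day.
TEE = 1865.368 × 1.175 = 2191.8074 kcal/day.
Required daily deficit = 0.6 × 7700 ÷ 7 = 660 kcal/day.
Target intake = 2191.8074 − 660 = 1531.8074 kcal/day.

1532 kcal daily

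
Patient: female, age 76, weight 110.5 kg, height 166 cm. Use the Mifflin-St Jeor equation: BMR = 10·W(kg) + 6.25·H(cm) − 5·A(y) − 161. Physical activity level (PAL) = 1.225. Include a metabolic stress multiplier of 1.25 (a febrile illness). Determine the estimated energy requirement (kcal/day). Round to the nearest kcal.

2452 kcal/day

Mifflin-St Jeor (female): BMR = 10(110.5) + 6.25(166) − 5(76) − 161 = 1105 + 1037.5 − 380 − 161 = 1601.5 kcal/day.
TEE = BMR × activity factor = 1601.5 × 1.225 = 1961.8375 kcal/day.
Apply stress factor: 1961.8375 × 1.25 = 2452.2969 kcal/day.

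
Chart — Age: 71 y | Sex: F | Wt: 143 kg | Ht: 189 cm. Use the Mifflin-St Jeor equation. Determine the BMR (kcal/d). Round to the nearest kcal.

Mifflin-St Jeor (female): BMR = 10(143) + 6.25(189) − 5(71) − 161 = 1430 + 1181.25 − 355 − 161 = 2095.25 kcal/day.

2095 kcal/d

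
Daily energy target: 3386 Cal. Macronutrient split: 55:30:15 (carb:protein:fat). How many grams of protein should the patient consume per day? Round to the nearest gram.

Protein energy = 30% × 3386 = 1015.8 kcal.
At 4 kcal/g: 1015.8 ÷ 4 = 253.95 g.

254 g/day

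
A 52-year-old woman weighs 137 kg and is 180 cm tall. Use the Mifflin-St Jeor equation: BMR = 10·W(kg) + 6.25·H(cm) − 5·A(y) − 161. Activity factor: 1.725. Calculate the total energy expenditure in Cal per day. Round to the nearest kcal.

Mifflin-St Jeor (female): BMR = 10(137) + 6.25(180) − 5(52) − 161 = 1370 + 1125 − 260 − 161 = 2074 kcal/day.
TEE = BMR × activity factor = 2074 × 1.725 = 3577.65 kcal/day.

3578 Cal per day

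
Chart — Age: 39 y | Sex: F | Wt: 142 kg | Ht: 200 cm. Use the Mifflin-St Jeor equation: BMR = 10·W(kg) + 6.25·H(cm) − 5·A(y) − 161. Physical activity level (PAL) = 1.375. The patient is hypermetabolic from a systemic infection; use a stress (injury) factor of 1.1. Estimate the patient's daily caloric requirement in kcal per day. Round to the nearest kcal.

3500 kcal per day

Mifflin-St Jeor (female): BMR = 10(142) + 6.25(200) − 5(39) − 161 = 1420 + 1250 − 195 − 161 = 2314 kcal/day.
TEE = BMR × activity factor = 2314 × 1.375 = 3181.75 kcal/day.
Apply stress factor: 3181.75 × 1.1 = 3499.925 kcal/day.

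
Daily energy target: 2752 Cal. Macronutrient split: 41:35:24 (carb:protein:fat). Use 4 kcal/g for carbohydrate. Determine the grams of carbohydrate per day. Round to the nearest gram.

Carbohydrate energy = 41% × 2752 = 1128.32 kcal.
At 4 kcal/g: 1128.32 ÷ 4 = 282.08 g.

282 g/day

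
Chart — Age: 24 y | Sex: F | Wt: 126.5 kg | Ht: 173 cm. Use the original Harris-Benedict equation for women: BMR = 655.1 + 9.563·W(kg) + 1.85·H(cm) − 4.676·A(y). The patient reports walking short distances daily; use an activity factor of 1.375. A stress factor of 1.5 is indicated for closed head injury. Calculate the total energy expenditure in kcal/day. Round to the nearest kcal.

Harris-Benedict: BMR = 655.1 + 9.563(126.5) + 1.85(173) − 4.676(24) = 2072.6455 kcal/day.
TEE = BMR × activity factor = 2072.6455 × 1.375 = 2849.8876 kcal/day.
Apply stress factor: 2849.8876 × 1.5 = 4274.8313 kcal/day.

4275 kcal/day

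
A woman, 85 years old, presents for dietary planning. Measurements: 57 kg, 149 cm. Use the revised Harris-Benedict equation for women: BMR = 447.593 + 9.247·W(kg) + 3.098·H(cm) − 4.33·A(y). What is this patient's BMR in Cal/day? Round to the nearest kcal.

1068 Cal/day

Harris-Benedict: BMR = 447.593 + 9.247(57) + 3.098(149) − 4.33(85) = 1068.224 kcal/day.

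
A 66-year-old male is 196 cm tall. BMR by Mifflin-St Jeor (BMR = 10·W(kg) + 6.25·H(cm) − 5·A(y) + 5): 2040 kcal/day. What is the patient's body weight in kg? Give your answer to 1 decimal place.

2040 = 10·W + 6.25(196) − 5(66) + 5
10·W = 2040 − 900 = 1140, so W = 114 kg.

114.0 kg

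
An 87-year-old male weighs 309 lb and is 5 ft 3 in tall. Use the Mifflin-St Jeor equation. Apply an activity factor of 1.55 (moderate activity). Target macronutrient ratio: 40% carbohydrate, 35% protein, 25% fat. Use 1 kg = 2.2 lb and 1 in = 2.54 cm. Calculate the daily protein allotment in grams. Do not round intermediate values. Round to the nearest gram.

268 g/day

Convert to metric: weight = 309 ÷ 2.2 = 140.4545 kg; height = (5×12 + 3) × 2.54 = 63 × 2.54 = 160.02 cm.
Mifflin-St Jeor (male): BMR = 10(140.4545) + 6.25(160.02) − 5(87) + 5 = 1404.5455 + 1000.125 − 435 + 5 = 1974.6705 kcal/day.
TEE = 1974.6705 × 1.55 = 3060.7392 kcal/day.
Protein energy = 35% × 3060.7392 = 1071.2587 kcal.
Protein = 1071.2587 ÷ 4 kcal/g = 267.8147 g.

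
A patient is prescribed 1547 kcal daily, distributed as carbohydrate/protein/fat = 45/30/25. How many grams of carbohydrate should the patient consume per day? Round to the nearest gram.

174 g/day

Carbohydrate energy = 45% × 1547 = 696.15 kcal.
At 4 kcal/g: 696.15 ÷ 4 = 174.0375 g.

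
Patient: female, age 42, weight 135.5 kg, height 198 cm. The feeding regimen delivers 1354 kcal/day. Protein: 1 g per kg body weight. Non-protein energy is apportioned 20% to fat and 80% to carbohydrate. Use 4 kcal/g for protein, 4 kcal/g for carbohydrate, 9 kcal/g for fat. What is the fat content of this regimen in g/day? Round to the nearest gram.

18 g/day

Protein = 1 × 135.5 = 135.5 g → 135.5 × 4 = 542 kcal.
Non-protein calories = 1354 − 542 = 812 kcal.
Fat: 20% × 812 = 162.4 kcal; carbohydrate: 649.6 kcal.
Fat: 162.4 kcal ÷ 9 kcal/g = 18.0444 g.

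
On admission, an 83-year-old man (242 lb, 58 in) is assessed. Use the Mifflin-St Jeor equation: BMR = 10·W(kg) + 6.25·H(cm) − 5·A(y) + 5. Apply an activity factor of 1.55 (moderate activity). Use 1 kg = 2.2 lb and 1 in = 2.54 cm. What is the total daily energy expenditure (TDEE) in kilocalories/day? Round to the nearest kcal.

2497 kilocalories/day

Convert to metric: weight = 242 ÷ 2.2 = 110 kg; height = 58 × 2.54 = 147.32 cm.
Mifflin-St Jeor (male): BMR = 10(110) + 6.25(147.32) − 5(83) + 5 = 1100 + 920.75 − 415 + 5 = 1610.75 kcal/day.
TEE = BMR × activity factor = 1610.75 × 1.55 = 2496.6625 kcal/day.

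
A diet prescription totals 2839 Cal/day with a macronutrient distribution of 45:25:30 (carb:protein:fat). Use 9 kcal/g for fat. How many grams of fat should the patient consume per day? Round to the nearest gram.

95 g/day

Fat energy = 30% × 2839 = 851.7 kcal.
At 9 kcal/g: 851.7 ÷ 9 = 94.6333 g.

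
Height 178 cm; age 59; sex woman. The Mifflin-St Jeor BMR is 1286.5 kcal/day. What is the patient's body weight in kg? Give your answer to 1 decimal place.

63.0 kg

1286.5 = 10·W + 6.25(178) − 5(59) − 161
10·W = 1286.5 − 656.5 = 630, so W = 63 kg.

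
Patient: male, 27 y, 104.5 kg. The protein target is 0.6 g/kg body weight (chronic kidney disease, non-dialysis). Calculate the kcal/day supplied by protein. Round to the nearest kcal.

Protein = 0.6 g/kg × 104.5 kg = 62.7 g/day.
Protein energy = 62.7 g × 4 kcal/g = 250.8 kcal/day.

251 kcal/day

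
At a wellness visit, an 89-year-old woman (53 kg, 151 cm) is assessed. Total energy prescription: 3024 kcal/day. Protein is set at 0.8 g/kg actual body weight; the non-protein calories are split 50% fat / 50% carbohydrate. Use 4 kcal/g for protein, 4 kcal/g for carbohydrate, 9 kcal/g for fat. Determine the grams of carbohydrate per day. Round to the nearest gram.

Protein = 0.8 × 53 = 42.4 g → 42.4 × 4 = 169.6 kcal.
Non-protein calories = 3024 − 169.6 = 2854.4 kcal.
Fat: 50% × 2854.4 = 1427.2 kcal; carbohydrate: 1427.2 kcal.
Carbohydrate: 1427.2 kcal ÷ 4 kcal/g = 356.8 g.

357 g/day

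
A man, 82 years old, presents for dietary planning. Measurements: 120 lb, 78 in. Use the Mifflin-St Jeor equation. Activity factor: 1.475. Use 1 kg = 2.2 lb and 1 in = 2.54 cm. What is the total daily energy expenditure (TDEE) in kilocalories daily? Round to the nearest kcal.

Convert to metric: weight = 120 ÷ 2.2 = 54.5455 kg; height = 78 × 2.54 = 198.12 cm.
Mifflin-St Jeor (male): BMR = 10(54.5455) + 6.25(198.12) − 5(82) + 5 = 545.4545 + 1238.25 − 410 + 5 = 1378.7045 kcal/day.
TEE = BMR × activity factor = 1378.7045 × 1.475 = 2033.5892 kcal/day.

2034 kilocalories daily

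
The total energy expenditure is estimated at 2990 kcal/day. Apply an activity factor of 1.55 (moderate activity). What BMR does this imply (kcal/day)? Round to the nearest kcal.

BMR = TEE ÷ activity factor = 2990 ÷ 1.55 = 1929.0323 kcal/day.

1929 kcal/day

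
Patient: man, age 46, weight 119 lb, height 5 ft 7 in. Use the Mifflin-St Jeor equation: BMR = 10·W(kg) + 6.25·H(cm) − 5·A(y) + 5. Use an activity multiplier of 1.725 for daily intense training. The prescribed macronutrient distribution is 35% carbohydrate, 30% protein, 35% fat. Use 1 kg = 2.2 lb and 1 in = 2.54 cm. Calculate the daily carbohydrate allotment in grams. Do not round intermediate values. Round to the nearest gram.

208 g/day

Convert to metric: weight = 119 ÷ 2.2 = 54.0909 kg; height = (5×12 + 7) × 2.54 = 67 × 2.54 = 170.18 cm.
Mifflin-St Jeor (male): BMR = 10(54.0909) + 6.25(170.18) − 5(46) + 5 = 540.9091 + 1063.625 − 230 + 5 = 1379.5341 kcal/day.
TEE = 1379.5341 × 1.725 = 2379.6963 kcal/day.
Carbohydrate energy = 35% × 2379.6963 = 832.8937 kcal.
Carbohydrate = 832.8937 ÷ 4 kcal/g = 208.2234 g.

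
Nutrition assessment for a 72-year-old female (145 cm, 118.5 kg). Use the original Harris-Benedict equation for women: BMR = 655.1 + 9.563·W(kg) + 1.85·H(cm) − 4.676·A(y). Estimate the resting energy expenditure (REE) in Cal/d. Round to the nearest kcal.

Harris-Benedict: BMR = 655.1 + 9.563(118.5) + 1.85(145) − 4.676(72) = 1719.8935 kcal/day.

1720 Cal/d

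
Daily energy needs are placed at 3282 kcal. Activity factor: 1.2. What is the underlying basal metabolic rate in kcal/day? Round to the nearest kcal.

BMR = TEE ÷ activity factor = 3282 ÷ 1.2 = 2735 kcal/day.

2735 kcal/day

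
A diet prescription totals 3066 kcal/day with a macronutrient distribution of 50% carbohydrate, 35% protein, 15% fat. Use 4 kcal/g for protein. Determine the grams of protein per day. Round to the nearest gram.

268 g/day

Protein energy = 35% × 3066 = 1073.1 kcal.
At 4 kcal/g: 1073.1 ÷ 4 = 268.275 g.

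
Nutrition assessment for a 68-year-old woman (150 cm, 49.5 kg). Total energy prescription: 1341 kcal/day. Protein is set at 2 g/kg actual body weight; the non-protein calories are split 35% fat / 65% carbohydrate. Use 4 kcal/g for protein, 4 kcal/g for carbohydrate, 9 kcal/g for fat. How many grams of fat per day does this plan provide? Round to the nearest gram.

Protein = 2 × 49.5 = 99 g → 99 × 4 = 396 kcal.
Non-protein calories = 1341 − 396 = 945 kcal.
Fat: 35% × 945 = 330.75 kcal; carbohydrate: 614.25 kcal.
Fat: 330.75 kcal ÷ 9 kcal/g = 36.75 g.

37 g/day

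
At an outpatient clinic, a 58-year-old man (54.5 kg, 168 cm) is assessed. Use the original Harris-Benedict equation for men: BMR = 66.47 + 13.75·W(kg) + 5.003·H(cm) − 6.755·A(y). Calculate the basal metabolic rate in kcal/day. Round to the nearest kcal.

Harris-Benedict: BMR = 66.47 + 13.75(54.5) + 5.003(168) − 6.755(58) = 1264.559 kcal/day.

1265 kcal/day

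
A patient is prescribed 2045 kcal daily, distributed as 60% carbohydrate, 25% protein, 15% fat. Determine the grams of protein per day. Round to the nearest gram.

128 g/day

Protein energy = 25% × 2045 = 511.25 kcal.
At 4 kcal/g: 511.25 ÷ 4 = 127.8125 g.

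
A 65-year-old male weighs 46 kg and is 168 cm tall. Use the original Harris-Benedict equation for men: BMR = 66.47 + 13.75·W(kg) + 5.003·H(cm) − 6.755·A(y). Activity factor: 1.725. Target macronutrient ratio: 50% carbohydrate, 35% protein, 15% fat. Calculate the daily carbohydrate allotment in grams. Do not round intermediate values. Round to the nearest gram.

237 g/day

Harris-Benedict: BMR = 66.47 + 13.75(46) + 5.003(168) − 6.755(65) = 1100.399 kcal/day.
TEE = 1100.399 × 1.725 = 1898.1883 kcal/day.
Carbohydrate energy = 50% × 1898.1883 = 949.0941 kcal.
Carbohydrate = 949.0941 ÷ 4 kcal/g = 237.2735 g.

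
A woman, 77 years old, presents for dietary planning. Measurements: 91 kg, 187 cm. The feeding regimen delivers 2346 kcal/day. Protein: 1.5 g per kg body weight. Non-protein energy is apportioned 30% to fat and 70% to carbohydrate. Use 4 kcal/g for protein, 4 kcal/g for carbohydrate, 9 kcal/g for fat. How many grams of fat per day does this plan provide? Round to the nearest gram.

60 g/day

Protein = 1.5 × 91 = 136.5 g → 136.5 × 4 = 546 kcal.
Non-protein calories = 2346 − 546 = 1800 kcal.
Fat: 30% × 1800 = 540 kcal; carbohydrate: 1260 kcal.
Fat: 540 kcal ÷ 9 kcal/g = 60 g.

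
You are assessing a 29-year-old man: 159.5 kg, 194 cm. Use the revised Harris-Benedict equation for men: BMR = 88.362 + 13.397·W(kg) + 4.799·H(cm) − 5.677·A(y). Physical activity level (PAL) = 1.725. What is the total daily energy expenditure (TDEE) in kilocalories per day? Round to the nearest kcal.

5160 kilocalories per day

Harris-Benedict: BMR = 88.362 + 13.397(159.5) + 4.799(194) − 5.677(29) = 2991.5565 kcal/day.
TEE = BMR × activity factor = 2991.5565 × 1.725 = 5160.435 kcal/day.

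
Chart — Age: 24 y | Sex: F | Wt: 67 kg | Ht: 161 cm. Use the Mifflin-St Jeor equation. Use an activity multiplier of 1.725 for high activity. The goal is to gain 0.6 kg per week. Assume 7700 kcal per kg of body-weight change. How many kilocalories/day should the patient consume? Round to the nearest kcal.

3067 kilocalories/day

Mifflin-St Jeor (female): BMR = 10(67) + 6.25(161) − 5(24) − 161 = 670 + 1006.25 − 120 − 161 = 1395.25 kcal/day.
TEE = 1395.25 × 1.725 = 2406.8063 kcal/day.
Required daily surplus = 0.6 × 7700 ÷ 7 = 660 kcal/day.
Target intake = 2406.8063 + 660 = 3066.8063 kcal/day.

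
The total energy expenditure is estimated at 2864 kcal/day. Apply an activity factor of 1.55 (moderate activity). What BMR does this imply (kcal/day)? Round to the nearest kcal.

1848 kcal/day

BMR = TEE ÷ activity factor = 2864 ÷ 1.55 = 1847.7419 kcal/day.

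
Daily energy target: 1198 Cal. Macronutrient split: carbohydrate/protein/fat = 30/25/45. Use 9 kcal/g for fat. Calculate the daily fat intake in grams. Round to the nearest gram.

Fat energy = 45% × 1198 = 539.1 kcal.
At 9 kcal/g: 539.1 ÷ 9 = 59.9 g.

60 g/day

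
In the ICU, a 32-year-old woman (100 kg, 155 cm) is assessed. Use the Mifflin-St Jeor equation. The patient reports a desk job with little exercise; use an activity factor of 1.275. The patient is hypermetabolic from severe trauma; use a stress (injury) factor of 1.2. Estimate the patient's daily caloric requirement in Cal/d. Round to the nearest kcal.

2521 Cal/d

Mifflin-St Jeor (female): BMR = 10(100) + 6.25(155) − 5(32) − 161 = 1000 + 968.75 − 160 − 161 = 1647.75 kcal/day.
TEE = BMR × activity factor = 1647.75 × 1.275 = 2100.8813 kcal/day.
Apply stress factor: 2100.8813 × 1.2 = 2521.0575 kcal/day.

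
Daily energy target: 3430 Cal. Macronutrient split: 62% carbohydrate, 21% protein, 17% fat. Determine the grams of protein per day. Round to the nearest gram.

180 g/day

Protein energy = 21% × 3430 = 720.3 kcal.
At 4 kcal/g: 720.3 ÷ 4 = 180.075 g.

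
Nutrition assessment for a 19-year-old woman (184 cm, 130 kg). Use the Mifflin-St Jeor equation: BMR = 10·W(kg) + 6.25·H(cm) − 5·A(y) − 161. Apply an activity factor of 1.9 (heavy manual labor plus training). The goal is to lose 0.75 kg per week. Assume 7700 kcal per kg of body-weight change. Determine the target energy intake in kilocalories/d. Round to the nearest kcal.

Mifflin-St Jeor (female): BMR = 10(130) + 6.25(184) − 5(19) − 161 = 1300 + 1150 − 95 − 161 = 2194 kcal/day.
TEE = 2194 × 1.9 = 4168.6 kcal/day.
Required daily deficit = 0.75 × 7700 ÷ 7 = 825 kcal/day.
Target intake = 4168.6 − 825 = 3343.6 kcal/day.

3344 kilocalories/d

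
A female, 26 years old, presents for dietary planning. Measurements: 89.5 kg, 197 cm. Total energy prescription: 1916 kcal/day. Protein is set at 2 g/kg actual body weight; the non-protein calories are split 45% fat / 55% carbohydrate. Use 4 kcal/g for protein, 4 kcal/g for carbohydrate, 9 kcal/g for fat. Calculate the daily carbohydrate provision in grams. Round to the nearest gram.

165 g/day

Protein = 2 × 89.5 = 179 g → 179 × 4 = 716 kcal.
Non-protein calories = 1916 − 716 = 1200 kcal.
Fat: 45% × 1200 = 540 kcal; carbohydrate: 660 kcal.
Carbohydrate: 660 kcal ÷ 4 kcal/g = 165 g.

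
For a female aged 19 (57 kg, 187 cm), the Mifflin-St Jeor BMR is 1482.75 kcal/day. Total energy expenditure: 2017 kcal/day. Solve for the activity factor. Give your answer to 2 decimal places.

Activity factor = TEE ÷ BMR = 2017 ÷ 1482.75 = 1.36.

1.36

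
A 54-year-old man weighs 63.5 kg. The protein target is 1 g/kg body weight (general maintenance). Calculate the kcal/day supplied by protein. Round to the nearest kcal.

254 kcal/day

Protein = 1 g/kg × 63.5 kg = 63.5 g/day.
Protein energy = 63.5 g × 4 kcal/g = 254 kcal/day.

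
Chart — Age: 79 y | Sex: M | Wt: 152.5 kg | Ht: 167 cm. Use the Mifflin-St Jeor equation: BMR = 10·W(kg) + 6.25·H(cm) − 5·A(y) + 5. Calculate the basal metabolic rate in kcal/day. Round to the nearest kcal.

2179 kcal/day

Mifflin-St Jeor (male): BMR = 10(152.5) + 6.25(167) − 5(79) + 5 = 1525 + 1043.75 − 395 + 5 = 2178.75 kcal/day.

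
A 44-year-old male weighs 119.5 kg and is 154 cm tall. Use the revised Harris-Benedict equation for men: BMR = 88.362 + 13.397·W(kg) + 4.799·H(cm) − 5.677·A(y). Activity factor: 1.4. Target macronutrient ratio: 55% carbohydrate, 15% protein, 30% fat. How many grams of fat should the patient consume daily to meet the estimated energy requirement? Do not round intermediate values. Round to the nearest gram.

Harris-Benedict: BMR = 88.362 + 13.397(119.5) + 4.799(154) − 5.677(44) = 2178.5615 kcal/day.
TEE = 2178.5615 × 1.4 = 3049.9861 kcal/day.
Fat energy = 30% × 3049.9861 = 914.9958 kcal.
Fat = 914.9958 ÷ 9 kcal/g = 101.6662 g.

102 g/day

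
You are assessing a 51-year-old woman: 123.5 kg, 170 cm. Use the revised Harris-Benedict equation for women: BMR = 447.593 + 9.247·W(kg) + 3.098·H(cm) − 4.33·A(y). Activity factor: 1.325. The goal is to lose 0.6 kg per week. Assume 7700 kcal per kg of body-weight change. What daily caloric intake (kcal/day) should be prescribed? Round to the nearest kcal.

1851 kcal/day

Harris-Benedict: BMR = 447.593 + 9.247(123.5) + 3.098(170) − 4.33(51) = 1895.4275 kcal/day.
TEE = 1895.4275 × 1.325 = 2511.4414 kcal/day.
Required daily deficit = 0.6 × 7700 ÷ 7 = 660 kcal/day.
Target intake = 2511.4414 − 660 = 1851.4414 kcal/day.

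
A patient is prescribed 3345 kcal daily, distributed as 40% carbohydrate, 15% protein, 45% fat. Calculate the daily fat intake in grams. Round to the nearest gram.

Fat energy = 45% × 3345 = 1505.25 kcal.
At 9 kcal/g: 1505.25 ÷ 9 = 167.25 g.

167 g/day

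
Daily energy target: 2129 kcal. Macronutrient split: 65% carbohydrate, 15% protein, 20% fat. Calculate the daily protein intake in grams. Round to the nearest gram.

Protein energy = 15% × 2129 = 319.35 kcal.
At 4 kcal/g: 319.35 ÷ 4 = 79.8375 g.

80 g/day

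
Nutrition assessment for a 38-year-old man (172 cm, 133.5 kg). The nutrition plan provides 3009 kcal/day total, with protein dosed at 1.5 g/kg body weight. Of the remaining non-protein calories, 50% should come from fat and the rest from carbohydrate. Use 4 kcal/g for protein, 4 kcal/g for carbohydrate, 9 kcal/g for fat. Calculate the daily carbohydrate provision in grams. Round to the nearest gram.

276 g/day

Protein = 1.5 × 133.5 = 200.25 g → 200.25 × 4 = 801 kcal.
Non-protein calories = 3009 − 801 = 2208 kcal.
Fat: 50% × 2208 = 1104 kcal; carbohydrate: 1104 kcal.
Carbohydrate: 1104 kcal ÷ 4 kcal/g = 276 g.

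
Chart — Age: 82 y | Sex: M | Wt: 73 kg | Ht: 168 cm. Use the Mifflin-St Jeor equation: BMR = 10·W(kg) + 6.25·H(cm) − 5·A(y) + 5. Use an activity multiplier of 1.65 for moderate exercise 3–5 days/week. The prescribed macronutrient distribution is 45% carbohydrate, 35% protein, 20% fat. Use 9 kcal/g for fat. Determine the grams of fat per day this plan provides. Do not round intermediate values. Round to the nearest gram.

50 g/day

Mifflin-St Jeor (male): BMR = 10(73) + 6.25(168) − 5(82) + 5 = 730 + 1050 − 410 + 5 = 1375 kcal/day.
TEE = 1375 × 1.65 = 2268.75 kcal/day.
Fat energy = 20% × 2268.75 = 453.75 kcal.
Fat = 453.75 ÷ 9 kcal/g = 50.4167 g.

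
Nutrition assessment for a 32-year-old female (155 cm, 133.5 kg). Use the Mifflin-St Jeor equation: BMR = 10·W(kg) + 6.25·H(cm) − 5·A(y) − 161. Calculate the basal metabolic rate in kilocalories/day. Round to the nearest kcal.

1983 kilocalories/day

Mifflin-St Jeor (female): BMR = 10(133.5) + 6.25(155) − 5(32) − 161 = 1335 + 968.75 − 160 − 161 = 1982.75 kcal/day.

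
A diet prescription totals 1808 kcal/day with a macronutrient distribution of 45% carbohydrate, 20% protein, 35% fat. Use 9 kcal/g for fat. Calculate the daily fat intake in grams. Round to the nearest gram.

70 g/day

Fat energy = 35% × 1808 = 632.8 kcal.
At 9 kcal/g: 632.8 ÷ 9 = 70.3111 g.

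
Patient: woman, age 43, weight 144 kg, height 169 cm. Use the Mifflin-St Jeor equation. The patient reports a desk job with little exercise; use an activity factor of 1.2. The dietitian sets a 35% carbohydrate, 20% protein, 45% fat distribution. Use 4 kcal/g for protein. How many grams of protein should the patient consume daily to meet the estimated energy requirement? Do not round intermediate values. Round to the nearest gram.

Mifflin-St Jeor (female): BMR = 10(144) + 6.25(169) − 5(43) − 161 = 1440 + 1056.25 − 215 − 161 = 2120.25 kcal/day.
TEE = 2120.25 × 1.2 = 2544.3 kcal/day.
Protein energy = 20% × 2544.3 = 508.86 kcal.
Protein = 508.86 ÷ 4 kcal/g = 127.215 g.

127 g/day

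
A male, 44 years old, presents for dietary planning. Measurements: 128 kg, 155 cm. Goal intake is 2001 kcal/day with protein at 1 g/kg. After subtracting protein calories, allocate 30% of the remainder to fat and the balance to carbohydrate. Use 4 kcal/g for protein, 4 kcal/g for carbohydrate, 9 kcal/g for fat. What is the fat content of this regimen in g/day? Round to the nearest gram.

50 g/day

Protein = 1 × 128 = 128 g → 128 × 4 = 512 kcal.
Non-protein calories = 2001 − 512 = 1489 kcal.
Fat: 30% × 1489 = 446.7 kcal; carbohydrate: 1042.3 kcal.
Fat: 446.7 kcal ÷ 9 kcal/g = 49.6333 g.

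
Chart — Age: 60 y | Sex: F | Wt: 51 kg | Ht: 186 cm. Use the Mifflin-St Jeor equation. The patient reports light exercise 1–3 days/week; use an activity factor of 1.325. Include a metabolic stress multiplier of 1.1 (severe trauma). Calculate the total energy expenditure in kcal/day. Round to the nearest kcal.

Mifflin-St Jeor (female): BMR = 10(51) + 6.25(186) − 5(60) − 161 = 510 + 1162.5 − 300 − 161 = 1211.5 kcal/day.
TEE = BMR × activity factor = 1211.5 × 1.325 = 1605.2375 kcal/day.
Apply stress factor: 1605.2375 × 1.1 = 1765.7613 kcal/day.

1766 kcal/day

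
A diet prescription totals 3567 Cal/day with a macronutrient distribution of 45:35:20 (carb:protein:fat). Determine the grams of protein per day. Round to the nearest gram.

312 g/day

Protein energy = 35% × 3567 = 1248.45 kcal.
At 4 kcal/g: 1248.45 ÷ 4 = 312.1125 g.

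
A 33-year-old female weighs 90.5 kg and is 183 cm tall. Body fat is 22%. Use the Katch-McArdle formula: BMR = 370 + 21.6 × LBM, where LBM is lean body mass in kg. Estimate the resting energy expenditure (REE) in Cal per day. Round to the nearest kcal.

LBM = 90.5 × (1 − 0.22) = 70.59 kg. Katch-McArdle: BMR = 370 + 21.6 × 70.59 = 1894.744 kcal/day.

1895 Cal per day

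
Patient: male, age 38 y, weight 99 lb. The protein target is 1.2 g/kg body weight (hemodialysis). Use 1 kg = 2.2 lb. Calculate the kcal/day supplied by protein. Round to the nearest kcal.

Weight in kg = 99 ÷ 2.2 = 45 kg.
Protein = 1.2 g/kg × 45 kg = 54 g/day.
Protein energy = 54 g × 4 kcal/g = 216 kcal/day.

216 kcal/day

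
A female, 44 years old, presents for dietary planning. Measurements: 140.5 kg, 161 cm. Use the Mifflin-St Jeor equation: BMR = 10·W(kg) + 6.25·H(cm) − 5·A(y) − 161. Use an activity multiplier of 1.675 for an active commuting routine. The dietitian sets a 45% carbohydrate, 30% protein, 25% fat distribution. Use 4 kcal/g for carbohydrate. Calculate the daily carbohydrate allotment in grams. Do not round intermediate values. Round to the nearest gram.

Mifflin-St Jeor (female): BMR = 10(140.5) + 6.25(161) − 5(44) − 161 = 1405 + 1006.25 − 220 − 161 = 2030.25 kcal/day.
TEE = 2030.25 × 1.675 = 3400.6688 kcal/day.
Carbohydrate energy = 45% × 3400.6688 = 1530.3009 kcal.
Carbohydrate = 1530.3009 ÷ 4 kcal/g = 382.5752 g.

383 g/day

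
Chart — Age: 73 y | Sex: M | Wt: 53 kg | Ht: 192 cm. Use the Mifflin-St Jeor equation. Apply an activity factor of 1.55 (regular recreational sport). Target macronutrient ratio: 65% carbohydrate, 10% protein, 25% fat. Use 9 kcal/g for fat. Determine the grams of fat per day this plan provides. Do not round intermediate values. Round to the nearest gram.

59 g/day

Mifflin-St Jeor (male): BMR = 10(53) + 6.25(192) − 5(73) + 5 = 530 + 1200 − 365 + 5 = 1370 kcal/day.
TEE = 1370 × 1.55 = 2123.5 kcal/day.
Fat energy = 25% × 2123.5 = 530.875 kcal.
Fat = 530.875 ÷ 9 kcal/g = 58.9861 g.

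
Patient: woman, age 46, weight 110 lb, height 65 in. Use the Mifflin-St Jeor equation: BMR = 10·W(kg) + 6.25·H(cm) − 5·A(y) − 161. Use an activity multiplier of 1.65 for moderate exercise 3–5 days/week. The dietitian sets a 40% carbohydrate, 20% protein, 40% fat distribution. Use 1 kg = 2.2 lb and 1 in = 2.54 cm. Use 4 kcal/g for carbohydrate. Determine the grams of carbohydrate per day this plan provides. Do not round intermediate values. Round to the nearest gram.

188 g/day

Convert to metric: weight = 110 ÷ 2.2 = 50 kg; height = 65 × 2.54 = 165.1 cm.
Mifflin-St Jeor (female): BMR = 10(50) + 6.25(165.1) − 5(46) − 161 = 500 + 1031.875 − 230 − 161 = 1140.875 kcal/day.
TEE = 1140.875 × 1.65 = 1882.4438 kcal/day.
Carbohydrate energy = 40% × 1882.4438 = 752.9775 kcal.
Carbohydrate = 752.9775 ÷ 4 kcal/g = 188.2444 g.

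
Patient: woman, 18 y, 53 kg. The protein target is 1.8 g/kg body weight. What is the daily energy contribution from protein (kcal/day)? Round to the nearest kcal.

382 kcal/day

Protein = 1.8 g/kg × 53 kg = 95.4 g/day.
Protein energy = 95.4 g × 4 kcal/g = 381.6 kcal/day.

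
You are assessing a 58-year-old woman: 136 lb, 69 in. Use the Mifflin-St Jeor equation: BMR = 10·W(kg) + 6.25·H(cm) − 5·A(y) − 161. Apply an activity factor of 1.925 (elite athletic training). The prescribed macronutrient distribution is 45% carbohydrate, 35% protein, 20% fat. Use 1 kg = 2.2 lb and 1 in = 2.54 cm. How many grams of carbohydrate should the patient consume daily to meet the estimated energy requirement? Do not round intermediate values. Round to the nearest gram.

Convert to metric: weight = 136 ÷ 2.2 = 61.8182 kg; height = 69 × 2.54 = 175.26 cm.
Mifflin-St Jeor (female): BMR = 10(61.8182) + 6.25(175.26) − 5(58) − 161 = 618.1818 + 1095.375 − 290 − 161 = 1262.5568 kcal/day.
TEE = 1262.5568 × 1.925 = 2430.4219 kcal/day.
Carbohydrate energy = 45% × 2430.4219 = 1093.6898 kcal.
Carbohydrate = 1093.6898 ÷ 4 kcal/g = 273.4225 g.

273 g/day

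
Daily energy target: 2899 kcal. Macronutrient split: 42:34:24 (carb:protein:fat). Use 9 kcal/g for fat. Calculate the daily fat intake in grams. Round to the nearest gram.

77 g/day

Fat energy = 24% × 2899 = 695.76 kcal.
At 9 kcal/g: 695.76 ÷ 9 = 77.3067 g.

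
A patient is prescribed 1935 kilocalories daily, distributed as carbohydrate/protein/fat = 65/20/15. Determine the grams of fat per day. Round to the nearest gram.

32 g/day

Fat energy = 15% × 1935 = 290.25 kcal.
At 9 kcal/g: 290.25 ÷ 9 = 32.25 g.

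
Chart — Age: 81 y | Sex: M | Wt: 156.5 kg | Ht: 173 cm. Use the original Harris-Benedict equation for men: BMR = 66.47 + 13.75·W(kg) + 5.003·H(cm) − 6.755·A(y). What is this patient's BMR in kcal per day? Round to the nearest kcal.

Harris-Benedict: BMR = 66.47 + 13.75(156.5) + 5.003(173) − 6.755(81) = 2536.709 kcal/day.

2537 kcal per day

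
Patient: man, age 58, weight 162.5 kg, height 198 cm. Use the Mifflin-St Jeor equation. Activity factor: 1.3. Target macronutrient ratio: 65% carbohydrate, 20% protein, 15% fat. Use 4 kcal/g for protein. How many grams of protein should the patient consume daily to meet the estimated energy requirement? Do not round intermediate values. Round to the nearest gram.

Mifflin-St Jeor (male): BMR = 10(162.5) + 6.25(198) − 5(58) + 5 = 1625 + 1237.5 − 290 + 5 = 2577.5 kcal/day.
TEE = 2577.5 × 1.3 = 3350.75 kcal/day.
Protein energy = 20% × 3350.75 = 670.15 kcal.
Protein = 670.15 ÷ 4 kcal/g = 167.5375 g.

168 g/day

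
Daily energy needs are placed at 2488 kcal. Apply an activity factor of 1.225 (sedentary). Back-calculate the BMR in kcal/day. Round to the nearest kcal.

2031 kcal/day

BMR = TEE ÷ activity factor = 2488 ÷ 1.225 = 2031.0204 kcal/day.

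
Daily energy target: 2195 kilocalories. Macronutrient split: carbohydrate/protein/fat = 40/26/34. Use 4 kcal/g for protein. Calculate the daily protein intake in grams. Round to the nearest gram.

143 g/day

Protein energy = 26% × 2195 = 570.7 kcal.
At 4 kcal/g: 570.7 ÷ 4 = 142.675 g.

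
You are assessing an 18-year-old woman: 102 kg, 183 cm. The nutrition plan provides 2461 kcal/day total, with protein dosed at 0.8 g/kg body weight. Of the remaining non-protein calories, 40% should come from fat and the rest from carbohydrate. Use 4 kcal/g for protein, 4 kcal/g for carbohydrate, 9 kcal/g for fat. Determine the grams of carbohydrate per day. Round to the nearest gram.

320 g/day

Protein = 0.8 × 102 = 81.6 g → 81.6 × 4 = 326.4 kcal.
Non-protein calories = 2461 − 326.4 = 2134.6 kcal.
Fat: 40% × 2134.6 = 853.84 kcal; carbohydrate: 1280.76 kcal.
Carbohydrate: 1280.76 kcal ÷ 4 kcal/g = 320.19 g.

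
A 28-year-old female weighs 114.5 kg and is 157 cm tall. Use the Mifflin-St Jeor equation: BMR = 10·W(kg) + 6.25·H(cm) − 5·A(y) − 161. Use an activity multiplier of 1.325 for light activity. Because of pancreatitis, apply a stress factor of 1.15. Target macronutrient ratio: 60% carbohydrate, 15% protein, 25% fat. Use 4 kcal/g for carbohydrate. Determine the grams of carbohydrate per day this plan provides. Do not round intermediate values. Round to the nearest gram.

Mifflin-St Jeor (female): BMR = 10(114.5) + 6.25(157) − 5(28) − 161 = 1145 + 981.25 − 140 − 161 = 1825.25 kcal/day.
TEE = 1825.25 × 1.325 = 2418.4563 kcal/day.
With stress factor 1.15: 2418.4563 × 1.15 = 2781.2247 kcal/day.
Carbohydrate energy = 60% × 2781.2247 = 1668.7348 kcal.
Carbohydrate = 1668.7348 ÷ 4 kcal/g = 417.1837 g.

417 g/day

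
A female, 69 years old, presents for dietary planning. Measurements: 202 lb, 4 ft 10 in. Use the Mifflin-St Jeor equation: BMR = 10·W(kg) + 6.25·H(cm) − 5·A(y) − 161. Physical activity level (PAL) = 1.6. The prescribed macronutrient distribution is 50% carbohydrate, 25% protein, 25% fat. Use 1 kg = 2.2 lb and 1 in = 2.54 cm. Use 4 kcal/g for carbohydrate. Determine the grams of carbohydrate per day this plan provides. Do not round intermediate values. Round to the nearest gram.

Convert to metric: weight = 202 ÷ 2.2 = 91.8182 kg; height = (4×12 + 10) × 2.54 = 58 × 2.54 = 147.32 cm.
Mifflin-St Jeor (female): BMR = 10(91.8182) + 6.25(147.32) − 5(69) − 161 = 918.1818 + 920.75 − 345 − 161 = 1332.9318 kcal/day.
TEE = 1332.9318 × 1.6 = 2132.6909 kcal/day.
Carbohydrate energy = 50% × 2132.6909 = 1066.3455 kcal.
Carbohydrate = 1066.3455 ÷ 4 kcal/g = 266.5864 g.

267 g/day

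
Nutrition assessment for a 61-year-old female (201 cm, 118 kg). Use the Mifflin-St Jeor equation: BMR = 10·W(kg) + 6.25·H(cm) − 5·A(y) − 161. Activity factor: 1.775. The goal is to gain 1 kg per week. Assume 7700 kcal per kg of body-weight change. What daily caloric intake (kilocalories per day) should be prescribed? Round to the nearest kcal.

Mifflin-St Jeor (female): BMR = 10(118) + 6.25(201) − 5(61) − 161 = 1180 + 1256.25 − 305 − 161 = 1970.25 kcal/day.
TEE = 1970.25 × 1.775 = 3497.1938 kcal/day.
Required daily surplus = 1 × 7700 ÷ 7 = 1100 kcal/day.
Target intake = 3497.1938 + 1100 = 4597.1938 kcal/day.

4597 kilocalories per day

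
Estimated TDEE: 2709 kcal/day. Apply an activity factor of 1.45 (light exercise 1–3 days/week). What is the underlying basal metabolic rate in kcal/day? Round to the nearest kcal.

1868 kcal/day

BMR = TEE ÷ activity factor = 2709 ÷ 1.45 = 1868.2759 kcal/day.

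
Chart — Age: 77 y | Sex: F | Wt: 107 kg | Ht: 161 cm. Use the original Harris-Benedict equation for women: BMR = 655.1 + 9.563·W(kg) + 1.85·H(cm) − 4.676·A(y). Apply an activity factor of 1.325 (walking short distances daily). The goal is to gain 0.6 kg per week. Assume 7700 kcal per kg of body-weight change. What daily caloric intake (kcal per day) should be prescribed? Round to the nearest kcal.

Harris-Benedict: BMR = 655.1 + 9.563(107) + 1.85(161) − 4.676(77) = 1616.139 kcal/day.
TEE = 1616.139 × 1.325 = 2141.3842 kcal/day.
Required daily surplus = 0.6 × 7700 ÷ 7 = 660 kcal/day.
Target intake = 2141.3842 + 660 = 2801.3842 kcal/day.

2801 kcal per day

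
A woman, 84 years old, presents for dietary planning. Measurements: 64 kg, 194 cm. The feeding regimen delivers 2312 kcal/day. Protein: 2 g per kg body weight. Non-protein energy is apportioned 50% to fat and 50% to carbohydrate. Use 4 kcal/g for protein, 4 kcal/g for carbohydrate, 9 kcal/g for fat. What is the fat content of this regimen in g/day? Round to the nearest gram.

100 g/day

Protein = 2 × 64 = 128 g → 128 × 4 = 512 kcal.
Non-protein calories = 2312 − 512 = 1800 kcal.
Fat: 50% × 1800 = 900 kcal; carbohydrate: 900 kcal.
Fat: 900 kcal ÷ 9 kcal/g = 100 g.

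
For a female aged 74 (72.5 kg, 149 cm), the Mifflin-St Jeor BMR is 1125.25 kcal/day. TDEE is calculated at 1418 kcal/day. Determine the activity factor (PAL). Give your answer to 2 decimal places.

Activity factor = TEE ÷ BMR = 1418 ÷ 1125.25 = 1.26.

1.26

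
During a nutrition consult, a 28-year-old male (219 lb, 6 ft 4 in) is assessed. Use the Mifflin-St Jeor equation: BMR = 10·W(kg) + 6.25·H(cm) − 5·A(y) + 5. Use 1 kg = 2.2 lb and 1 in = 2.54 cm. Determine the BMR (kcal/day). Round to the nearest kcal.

2067 kcal/day

Convert to metric: weight = 219 ÷ 2.2 = 99.5455 kg; height = (6×12 + 4) × 2.54 = 76 × 2.54 = 193.04 cm.
Mifflin-St Jeor (male): BMR = 10(99.5455) + 6.25(193.04) − 5(28) + 5 = 995.4545 + 1206.5 − 140 + 5 = 2066.9545 kcal/day.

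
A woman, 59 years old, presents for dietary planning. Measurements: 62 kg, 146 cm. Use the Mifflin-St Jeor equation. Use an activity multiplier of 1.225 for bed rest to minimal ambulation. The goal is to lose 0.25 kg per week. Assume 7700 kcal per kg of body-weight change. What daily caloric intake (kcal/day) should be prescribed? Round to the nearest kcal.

1044 kcal/day

Mifflin-St Jeor (female): BMR = 10(62) + 6.25(146) − 5(59) − 161 = 620 + 912.5 − 295 − 161 = 1076.5 kcal/day.
TEE = 1076.5 × 1.225 = 1318.7125 kcal/day.
Required daily deficit = 0.25 × 7700 ÷ 7 = 275 kcal/day.
Target intake = 1318.7125 − 275 = 1043.7125 kcal/day.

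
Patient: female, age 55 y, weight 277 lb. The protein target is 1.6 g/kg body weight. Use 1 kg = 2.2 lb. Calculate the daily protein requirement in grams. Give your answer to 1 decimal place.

Weight in kg = 277 ÷ 2.2 = 125.9091 kg.
Protein = 1.6 g/kg × 125.9091 kg = 201.4545 g/day.

201.5 g/day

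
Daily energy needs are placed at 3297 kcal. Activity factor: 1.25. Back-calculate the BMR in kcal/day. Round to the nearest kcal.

BMR = TEE ÷ activity factor = 3297 ÷ 1.25 = 2637.6 kcal/day.

2638 kcal/day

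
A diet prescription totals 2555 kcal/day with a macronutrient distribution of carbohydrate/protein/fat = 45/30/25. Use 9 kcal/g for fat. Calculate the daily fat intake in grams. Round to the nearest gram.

Fat energy = 25% × 2555 = 638.75 kcal.
At 9 kcal/g: 638.75 ÷ 9 = 70.9722 g.

71 g/day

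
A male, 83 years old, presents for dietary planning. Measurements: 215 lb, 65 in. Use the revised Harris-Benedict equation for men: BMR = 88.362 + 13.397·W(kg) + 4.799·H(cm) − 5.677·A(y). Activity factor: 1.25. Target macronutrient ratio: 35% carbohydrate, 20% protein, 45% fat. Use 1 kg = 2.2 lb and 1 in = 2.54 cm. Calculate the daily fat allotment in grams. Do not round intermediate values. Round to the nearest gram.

Convert to metric: weight = 215 ÷ 2.2 = 97.7273 kg; height = 65 × 2.54 = 165.1 cm.
Harris-Benedict: BMR = 88.362 + 13.397(97.7273) + 4.799(165.1) − 5.677(83) = 1718.7382 kcal/day.
TEE = 1718.7382 × 1.25 = 2148.4227 kcal/day.
Fat energy = 45% × 2148.4227 = 966.7902 kcal.
Fat = 966.7902 ÷ 9 kcal/g = 107.4211 g.

107 g/day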